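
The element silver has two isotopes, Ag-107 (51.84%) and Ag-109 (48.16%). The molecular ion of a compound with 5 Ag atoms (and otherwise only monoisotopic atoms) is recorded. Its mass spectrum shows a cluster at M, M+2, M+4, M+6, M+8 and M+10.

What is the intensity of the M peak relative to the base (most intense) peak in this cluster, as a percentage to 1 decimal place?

11.6%

Binomial terms of (0.5184 + 0.4816)^5: M 0.0374, M+2 0.1739, M+4 0.3231, M+6 0.3002, M+8 0.1394, M+10 0.0259 → M+4 is the base peak.
P(M+4) = C(5,2) × 0.5184^3 × 0.4816^2 = 10 × 0.13931407 × 0.23193856 = 0.323123 (base)
P(M) = C(5,0) × 0.5184^5 × 0.4816^0 = 1 × 0.03743906 × 1.0000 = 0.037439
Relative intensity = 0.037439 / 0.323123 × 100 = 11.6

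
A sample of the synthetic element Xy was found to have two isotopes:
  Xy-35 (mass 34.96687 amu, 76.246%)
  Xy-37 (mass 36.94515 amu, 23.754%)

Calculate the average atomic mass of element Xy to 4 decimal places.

35.4368 amu

Average mass = Σ (abundance × isotope mass) = 0.76246 × 34.96687 + 0.23754 × 36.94515
= 26.660840 + 8.775951 = 35.436791 amu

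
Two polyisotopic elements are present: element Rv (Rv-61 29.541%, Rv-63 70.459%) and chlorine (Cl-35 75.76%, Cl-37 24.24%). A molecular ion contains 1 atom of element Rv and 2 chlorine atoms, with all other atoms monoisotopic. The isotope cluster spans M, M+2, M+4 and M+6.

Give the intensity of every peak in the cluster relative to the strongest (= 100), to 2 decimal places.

33.06 : 100.00 : 53.84 : 8.07

Element Rv pattern (n=1): 0.29541 : 0.70459
Chlorine pattern (n=2): 0.57395776 : 0.36728448 : 0.05875776
Convolve the two distributions (both contribute in 2-u steps):
  M: 0.29541×0.57395776 = 0.169553
  M+2: 0.29541×0.36728448 + 0.70459×0.57395776 = 0.512904
  M+4: 0.29541×0.05875776 + 0.70459×0.36728448 = 0.276143
  M+6: 0.70459×0.05875776 = 0.041400
Scale to base peak (0.512904) = 100: 33.06 : 100.00 : 53.84 : 8.07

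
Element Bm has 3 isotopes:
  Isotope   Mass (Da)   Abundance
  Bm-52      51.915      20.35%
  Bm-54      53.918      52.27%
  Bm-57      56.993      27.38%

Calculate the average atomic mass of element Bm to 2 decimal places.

54.35 Da

The abundance-weighted mean is 0.2035 × 51.915 + 0.5227 × 53.918 + 0.2738 × 56.993
= 10.5647 + 28.1829 + 15.6047 = 54.3523 Da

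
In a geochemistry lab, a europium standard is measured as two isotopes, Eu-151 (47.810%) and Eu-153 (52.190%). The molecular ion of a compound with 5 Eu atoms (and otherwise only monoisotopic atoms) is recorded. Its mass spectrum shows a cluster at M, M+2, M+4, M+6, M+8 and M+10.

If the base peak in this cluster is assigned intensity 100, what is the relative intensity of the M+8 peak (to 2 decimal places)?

54.58

Binomial terms of (0.47810 + 0.52190)^5: M 0.0250, M+2 0.1363, M+4 0.2977, M+6 0.3249, M+8 0.1774, M+10 0.0387 → M+6 is the base peak.
P(M+6) = C(5,3) × 0.47810^2 × 0.52190^3 = 10 × 0.22857961 × 0.14215492 = 0.324937 (base)
P(M+8) = C(5,4) × 0.47810^1 × 0.52190^4 = 5 × 0.4781 × 0.07419065 = 0.177353
Relative intensity = 0.177353 / 0.324937 × 100 = 54.58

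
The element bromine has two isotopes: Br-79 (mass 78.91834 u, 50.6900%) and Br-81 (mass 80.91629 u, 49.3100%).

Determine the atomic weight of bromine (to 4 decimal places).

79.9035 u

Weight each isotope mass by its fractional abundance: 0.506900 × 78.91834 + 0.493100 × 80.91629
= 40.003707 + 39.899823 = 79.903530 u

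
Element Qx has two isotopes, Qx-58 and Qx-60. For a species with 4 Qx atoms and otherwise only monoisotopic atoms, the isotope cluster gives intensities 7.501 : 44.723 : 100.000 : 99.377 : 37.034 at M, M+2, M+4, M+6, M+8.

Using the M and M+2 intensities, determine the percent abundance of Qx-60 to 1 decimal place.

59.8%

Write p for the Qx-58 fraction. I(M+2)/I(M) = [C(4,1)·p^3·(1−p)] / p^4 = 4·(1−p)/p = 44.723/7.501 = 5.9623
(1−p)/p = 5.9623/4 = 1.4906  ⇒  p = 1/(1 + 1.4906) = 0.4015
Qx-58: 40.2%, Qx-60: 59.8%.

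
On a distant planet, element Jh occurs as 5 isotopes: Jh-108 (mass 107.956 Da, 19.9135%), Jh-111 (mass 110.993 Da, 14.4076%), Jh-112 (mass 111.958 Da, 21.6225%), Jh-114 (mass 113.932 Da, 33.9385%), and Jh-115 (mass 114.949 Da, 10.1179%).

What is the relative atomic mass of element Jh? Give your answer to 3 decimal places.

Weight each isotope mass by its fractional abundance: 0.199135 × 107.956 + 0.144076 × 110.993 + 0.216225 × 111.958 + 0.339385 × 113.932 + 0.101179 × 114.949
= 21.4978 + 15.9914 + 24.2081 + 38.6668 + 11.6304 = 111.9945 Da

111.995 Da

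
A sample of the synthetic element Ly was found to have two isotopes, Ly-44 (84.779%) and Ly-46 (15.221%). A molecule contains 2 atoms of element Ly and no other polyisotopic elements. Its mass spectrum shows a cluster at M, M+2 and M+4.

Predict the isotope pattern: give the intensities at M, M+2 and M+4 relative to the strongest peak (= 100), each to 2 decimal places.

100.00 : 35.91 : 3.22

Each Ly atom is independently Ly-44 (p = 0.84779) or Ly-46 (q = 0.15221); the cluster is the binomial expansion (p + q)^2.
P(M) = 0.84779^2 = 0.718748
P(M+2) = 2 × 0.84779^1 × 0.15221^1 = 0.258084
P(M+4) = 0.15221^2 = 0.023168
The M peak is largest (0.718748); scaling to 100 gives 100.00 : 35.91 : 3.22.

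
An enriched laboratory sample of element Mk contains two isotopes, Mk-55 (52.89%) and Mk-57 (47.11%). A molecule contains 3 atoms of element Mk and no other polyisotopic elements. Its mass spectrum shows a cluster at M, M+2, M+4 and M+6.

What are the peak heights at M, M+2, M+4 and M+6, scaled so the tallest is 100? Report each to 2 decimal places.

Each Mk atom is independently Mk-55 (p = 0.5289) or Mk-57 (q = 0.4711); the cluster is the binomial expansion (p + q)^3.
P(M) = 0.5289^3 = 0.147952
P(M+2) = 3 × 0.5289^2 × 0.4711^1 = 0.395350
P(M+4) = 3 × 0.5289^1 × 0.4711^2 = 0.352145
P(M+6) = 0.4711^3 = 0.104554
The M+2 peak is largest (0.395350); scaling to 100 gives 37.42 : 100.00 : 89.07 : 26.45.

37.42 : 100.00 : 89.07 : 26.45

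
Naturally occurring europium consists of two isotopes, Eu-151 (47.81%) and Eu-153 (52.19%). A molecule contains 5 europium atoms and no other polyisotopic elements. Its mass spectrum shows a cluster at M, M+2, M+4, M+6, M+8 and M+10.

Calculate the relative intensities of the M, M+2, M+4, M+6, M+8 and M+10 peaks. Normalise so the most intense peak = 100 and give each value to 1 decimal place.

7.7 : 42.0 : 91.6 : 100.0 : 54.6 : 11.9

The 5 Eu atoms are independent, so intensities follow the terms of (0.4781 + 0.5219)^5.
P(M) = 0.4781^5 = 0.024980
P(M+2) = 5 × 0.4781^4 × 0.5219^1 = 0.136343
P(M+4) = 10 × 0.4781^3 × 0.5219^2 = 0.297667
P(M+6) = 10 × 0.4781^2 × 0.5219^3 = 0.324937
P(M+8) = 5 × 0.4781^1 × 0.5219^4 = 0.177353
P(M+10) = 0.5219^5 = 0.038720
The M+6 peak is largest (0.324937); scaling to 100 gives 7.7 : 42.0 : 91.6 : 100.0 : 54.6 : 11.9.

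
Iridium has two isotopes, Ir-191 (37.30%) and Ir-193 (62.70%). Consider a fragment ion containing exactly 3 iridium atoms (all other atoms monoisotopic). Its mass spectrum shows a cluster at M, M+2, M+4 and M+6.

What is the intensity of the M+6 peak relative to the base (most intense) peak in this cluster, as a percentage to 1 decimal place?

(0.3730 + 0.6270)^3 gives M 0.0519, M+2 0.2617, M+4 0.4399, M+6 0.2465; the largest is M+4.
P(M+4) = C(3,2) × 0.3730^1 × 0.6270^2 = 3 × 0.3730 × 0.393129 = 0.439911 (base)
P(M+6) = C(3,3) × 0.3730^0 × 0.6270^3 = 1 × 1.0000 × 0.24649188 = 0.246492
Relative intensity = 0.246492 / 0.439911 × 100 = 56.0

56.0%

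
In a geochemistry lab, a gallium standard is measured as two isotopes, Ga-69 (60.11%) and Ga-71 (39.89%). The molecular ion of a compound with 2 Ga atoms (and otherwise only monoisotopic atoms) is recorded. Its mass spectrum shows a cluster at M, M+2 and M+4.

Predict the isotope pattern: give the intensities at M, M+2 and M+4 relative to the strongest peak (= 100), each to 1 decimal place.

75.3 : 100.0 : 33.2

Each Ga atom is independently Ga-69 (p = 0.6011) or Ga-71 (q = 0.3989); the cluster is the binomial expansion (p + q)^2.
P(M) = 0.6011^2 = 0.361321
P(M+2) = 2 × 0.6011^1 × 0.3989^1 = 0.479558
P(M+4) = 0.3989^2 = 0.159121
The M+2 peak is largest (0.479558); scaling to 100 gives 75.3 : 100.0 : 33.2.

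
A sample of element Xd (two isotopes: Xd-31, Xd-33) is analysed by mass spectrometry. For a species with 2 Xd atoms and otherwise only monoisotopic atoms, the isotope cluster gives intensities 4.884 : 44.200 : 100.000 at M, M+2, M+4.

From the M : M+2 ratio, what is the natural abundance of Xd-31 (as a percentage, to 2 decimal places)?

Let p = fractional abundance of Xd-31. I(M+2)/I(M) = [C(2,1)·p^1·(1−p)] / p^2 = 2·(1−p)/p = 44.200/4.884 = 9.0500
(1−p)/p = 9.0500/2 = 4.5250  ⇒  p = 1/(1 + 4.5250) = 0.1810
Xd-31: 18.10%, Xd-33: 81.90%.

18.10%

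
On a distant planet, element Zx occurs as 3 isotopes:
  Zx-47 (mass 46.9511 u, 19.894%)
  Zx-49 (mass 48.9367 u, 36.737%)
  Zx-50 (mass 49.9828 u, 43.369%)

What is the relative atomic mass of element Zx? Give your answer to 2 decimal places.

49.00 u

Ar = Σ fᵢ·mᵢ = 0.19894 × 46.9511 + 0.36737 × 48.9367 + 0.43369 × 49.9828
= 9.34045 + 17.97788 + 21.67704 = 48.99537 u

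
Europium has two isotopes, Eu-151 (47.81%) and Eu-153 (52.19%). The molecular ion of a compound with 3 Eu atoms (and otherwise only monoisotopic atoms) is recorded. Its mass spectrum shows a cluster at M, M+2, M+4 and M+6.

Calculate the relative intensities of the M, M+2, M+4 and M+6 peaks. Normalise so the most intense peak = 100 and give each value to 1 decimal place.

28.0 : 91.6 : 100.0 : 36.4

The 3 Eu atoms are independent, so intensities follow the terms of (0.4781 + 0.5219)^3.
P(M) = 0.4781^3 = 0.109284
P(M+2) = 3 × 0.4781^2 × 0.5219^1 = 0.357887
P(M+4) = 3 × 0.4781^1 × 0.5219^2 = 0.390674
P(M+6) = 0.5219^3 = 0.142155
The M+4 peak is largest (0.390674); scaling to 100 gives 28.0 : 91.6 : 100.0 : 36.4.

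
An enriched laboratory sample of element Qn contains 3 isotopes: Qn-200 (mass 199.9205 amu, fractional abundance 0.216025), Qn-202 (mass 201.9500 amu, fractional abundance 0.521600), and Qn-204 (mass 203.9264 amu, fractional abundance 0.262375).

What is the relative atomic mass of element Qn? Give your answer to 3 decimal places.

202.030 amu

Average mass = Σ (abundance × isotope mass) = 0.216025 × 199.9205 + 0.521600 × 201.9500 + 0.262375 × 203.9264
= 43.18783 + 105.33712 + 53.50519 = 202.03014 amu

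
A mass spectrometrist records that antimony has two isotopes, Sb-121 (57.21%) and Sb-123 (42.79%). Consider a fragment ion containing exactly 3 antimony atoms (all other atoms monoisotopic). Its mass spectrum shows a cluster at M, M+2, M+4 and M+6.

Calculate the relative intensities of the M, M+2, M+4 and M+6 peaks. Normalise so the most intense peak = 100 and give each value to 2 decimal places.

The 3 Sb atoms are independent, so intensities follow the terms of (0.5721 + 0.4279)^3.
P(M) = 0.5721^3 = 0.187247
P(M+2) = 3 × 0.5721^2 × 0.4279^1 = 0.420153
P(M+4) = 3 × 0.5721^1 × 0.4279^2 = 0.314252
P(M+6) = 0.4279^3 = 0.078348
The M+2 peak is largest (0.420153); scaling to 100 gives 44.57 : 100.00 : 74.79 : 18.65.

44.57 : 100.00 : 74.79 : 18.65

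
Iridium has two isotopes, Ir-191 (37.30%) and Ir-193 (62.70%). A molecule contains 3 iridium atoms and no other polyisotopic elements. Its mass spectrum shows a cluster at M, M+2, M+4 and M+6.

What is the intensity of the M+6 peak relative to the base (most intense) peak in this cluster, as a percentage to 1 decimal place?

Binomial terms of (0.3730 + 0.6270)^3: M 0.0519, M+2 0.2617, M+4 0.4399, M+6 0.2465 → M+4 is the base peak.
P(M+4) = C(3,2) × 0.3730^1 × 0.6270^2 = 3 × 0.3730 × 0.393129 = 0.439911 (base)
P(M+6) = C(3,3) × 0.3730^0 × 0.6270^3 = 1 × 1.0000 × 0.24649188 = 0.246492
Relative intensity = 0.246492 / 0.439911 × 100 = 56.0

56.0%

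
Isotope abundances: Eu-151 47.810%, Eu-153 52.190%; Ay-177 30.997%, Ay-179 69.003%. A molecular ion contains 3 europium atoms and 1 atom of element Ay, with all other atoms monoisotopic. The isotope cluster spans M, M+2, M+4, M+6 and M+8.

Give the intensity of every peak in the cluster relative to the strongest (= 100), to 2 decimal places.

Europium pattern (n=3): 0.10928391 : 0.3578871 : 0.39067407 : 0.14215492
Element Ay pattern (n=1): 0.30997 : 0.69003
Convolve the two distributions (both contribute in 2-u steps):
  M: 0.10928391×0.30997 = 0.033875
  M+2: 0.10928391×0.69003 + 0.3578871×0.30997 = 0.186343
  M+4: 0.3578871×0.69003 + 0.39067407×0.30997 = 0.368050
  M+6: 0.39067407×0.69003 + 0.14215492×0.30997 = 0.313641
  M+8: 0.14215492×0.69003 = 0.098091
Scale to base peak (0.368050) = 100: 9.20 : 50.63 : 100.00 : 85.22 : 26.65

9.20 : 50.63 : 100.00 : 85.22 : 26.65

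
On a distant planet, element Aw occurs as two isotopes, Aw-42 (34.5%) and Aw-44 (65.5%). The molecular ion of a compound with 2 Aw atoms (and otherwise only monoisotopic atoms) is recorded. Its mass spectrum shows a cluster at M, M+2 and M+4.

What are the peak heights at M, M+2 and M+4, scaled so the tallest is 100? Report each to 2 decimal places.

26.34 : 100.00 : 94.93

Expanding (0.345 + 0.655)^2:
P(M) = 0.345^2 = 0.119025
P(M+2) = 2 × 0.345^1 × 0.655^1 = 0.451950
P(M+4) = 0.655^2 = 0.429025
The M+2 peak is largest (0.451950); scaling to 100 gives 26.34 : 100.00 : 94.93.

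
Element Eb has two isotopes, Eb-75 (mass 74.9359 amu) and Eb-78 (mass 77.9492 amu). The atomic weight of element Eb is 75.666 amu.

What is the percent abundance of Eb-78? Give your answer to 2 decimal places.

Writing the weighted mean with unknown fraction x of Eb-75:
74.9359·x + 77.9492·(1 − x) = 75.666
(74.9359 − 77.9492)·x = 75.666 − 77.9492
x = -2.2832 / -3.0133 = 0.75771 → 75.77% Eb-75, 24.23% Eb-78.

24.23%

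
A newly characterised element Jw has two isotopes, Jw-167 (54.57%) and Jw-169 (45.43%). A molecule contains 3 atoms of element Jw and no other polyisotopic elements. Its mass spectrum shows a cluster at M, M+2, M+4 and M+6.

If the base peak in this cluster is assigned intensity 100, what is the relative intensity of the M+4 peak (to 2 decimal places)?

(0.5457 + 0.4543)^3 gives M 0.1625, M+2 0.4059, M+4 0.3379, M+6 0.0938; the largest is M+2.
P(M+2) = C(3,1) × 0.5457^2 × 0.4543^1 = 3 × 0.29778849 × 0.4543 = 0.405856 (base)
P(M+4) = C(3,2) × 0.5457^1 × 0.4543^2 = 3 × 0.5457 × 0.20638849 = 0.337879
Relative intensity = 0.337879 / 0.405856 × 100 = 83.25

83.25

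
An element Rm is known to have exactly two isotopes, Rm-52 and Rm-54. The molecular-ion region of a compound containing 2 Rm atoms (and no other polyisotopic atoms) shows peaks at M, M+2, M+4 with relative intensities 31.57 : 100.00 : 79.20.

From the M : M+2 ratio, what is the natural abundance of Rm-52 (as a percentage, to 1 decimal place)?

Let p = fractional abundance of Rm-52. I(M+2)/I(M) = [C(2,1)·p^1·(1−p)] / p^2 = 2·(1−p)/p = 100.00/31.57 = 3.1676
(1−p)/p = 3.1676/2 = 1.5838  ⇒  p = 1/(1 + 1.5838) = 0.3870
Rm-52: 38.7%, Rm-54: 61.3%.

38.7%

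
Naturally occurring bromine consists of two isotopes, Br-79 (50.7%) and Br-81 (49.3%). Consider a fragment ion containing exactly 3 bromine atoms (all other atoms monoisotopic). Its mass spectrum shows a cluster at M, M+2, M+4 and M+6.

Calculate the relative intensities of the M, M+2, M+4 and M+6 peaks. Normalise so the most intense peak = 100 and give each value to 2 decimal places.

Each Br atom is independently Br-79 (p = 0.507) or Br-81 (q = 0.493); the cluster is the binomial expansion (p + q)^3.
P(M) = 0.507^3 = 0.130324
P(M+2) = 3 × 0.507^2 × 0.493^1 = 0.380175
P(M+4) = 3 × 0.507^1 × 0.493^2 = 0.369678
P(M+6) = 0.493^3 = 0.119823
The M+2 peak is largest (0.380175); scaling to 100 gives 34.28 : 100.00 : 97.24 : 31.52.

34.28 : 100.00 : 97.24 : 31.52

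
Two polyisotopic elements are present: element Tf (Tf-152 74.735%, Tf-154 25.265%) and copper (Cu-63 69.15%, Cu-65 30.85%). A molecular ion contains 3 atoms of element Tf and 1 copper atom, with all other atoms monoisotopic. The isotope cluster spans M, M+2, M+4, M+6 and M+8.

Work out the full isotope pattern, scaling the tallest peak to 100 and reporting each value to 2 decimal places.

Element Tf pattern (n=3): 0.41741891 : 0.42333935 : 0.14311459 : 0.01612716
Copper pattern (n=1): 0.6915 : 0.3085
Convolve the two distributions (both contribute in 2-u steps):
  M: 0.41741891×0.6915 = 0.288645
  M+2: 0.41741891×0.3085 + 0.42333935×0.6915 = 0.421513
  M+4: 0.42333935×0.3085 + 0.14311459×0.6915 = 0.229564
  M+6: 0.14311459×0.3085 + 0.01612716×0.6915 = 0.055303
  M+8: 0.01612716×0.3085 = 0.004975
Scale to base peak (0.421513) = 100: 68.48 : 100.00 : 54.46 : 13.12 : 1.18

68.48 : 100.00 : 54.46 : 13.12 : 1.18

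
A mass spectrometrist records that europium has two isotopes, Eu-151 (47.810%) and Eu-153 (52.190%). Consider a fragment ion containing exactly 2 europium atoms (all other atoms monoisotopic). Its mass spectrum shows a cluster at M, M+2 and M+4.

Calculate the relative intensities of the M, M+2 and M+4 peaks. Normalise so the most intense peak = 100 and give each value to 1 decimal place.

45.8 : 100.0 : 54.6

The 2 Eu atoms are independent, so intensities follow the terms of (0.47810 + 0.52190)^2.
P(M) = 0.47810^2 = 0.228580
P(M+2) = 2 × 0.47810^1 × 0.52190^1 = 0.499041
P(M+4) = 0.52190^2 = 0.272380
The M+2 peak is largest (0.499041); scaling to 100 gives 45.8 : 100.0 : 54.6.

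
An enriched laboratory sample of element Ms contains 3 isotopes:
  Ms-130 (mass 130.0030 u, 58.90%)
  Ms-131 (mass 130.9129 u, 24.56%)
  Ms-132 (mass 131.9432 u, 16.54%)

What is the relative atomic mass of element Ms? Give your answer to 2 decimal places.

130.55 u

The abundance-weighted mean is 0.5890 × 130.0030 + 0.2456 × 130.9129 + 0.1654 × 131.9432
= 76.57177 + 32.15221 + 21.82341 = 130.54739 u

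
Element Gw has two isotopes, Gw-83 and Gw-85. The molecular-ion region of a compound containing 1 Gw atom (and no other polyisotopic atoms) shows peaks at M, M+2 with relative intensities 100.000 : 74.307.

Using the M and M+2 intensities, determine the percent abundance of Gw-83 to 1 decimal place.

Let p = fractional abundance of Gw-83. I(M+2)/I(M) = [C(1,1)·p^0·(1−p)] / p^1 = 1·(1−p)/p = 74.307/100.000 = 0.7431
(1−p)/p = 0.7431/1 = 0.7431  ⇒  p = 1/(1 + 0.7431) = 0.5737
Gw-83: 57.4%, Gw-85: 42.6%.

57.4%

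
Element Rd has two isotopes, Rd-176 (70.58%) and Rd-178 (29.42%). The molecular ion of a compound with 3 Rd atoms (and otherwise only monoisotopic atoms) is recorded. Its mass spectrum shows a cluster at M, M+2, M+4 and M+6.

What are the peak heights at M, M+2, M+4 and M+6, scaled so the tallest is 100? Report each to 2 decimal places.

The 3 Rd atoms are independent, so intensities follow the terms of (0.7058 + 0.2942)^3.
P(M) = 0.7058^3 = 0.351597
P(M+2) = 3 × 0.7058^2 × 0.2942^1 = 0.439670
P(M+4) = 3 × 0.7058^1 × 0.2942^2 = 0.183269
P(M+6) = 0.2942^3 = 0.025464
The M+2 peak is largest (0.439670); scaling to 100 gives 79.97 : 100.00 : 41.68 : 5.79.

79.97 : 100.00 : 41.68 : 5.79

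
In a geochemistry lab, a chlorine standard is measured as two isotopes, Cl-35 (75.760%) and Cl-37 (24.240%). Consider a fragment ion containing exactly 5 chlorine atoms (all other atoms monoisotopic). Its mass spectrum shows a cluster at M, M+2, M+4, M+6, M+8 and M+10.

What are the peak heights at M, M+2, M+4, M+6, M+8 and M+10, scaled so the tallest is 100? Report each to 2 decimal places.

62.51 : 100.00 : 63.99 : 20.47 : 3.28 : 0.21

The 5 Cl atoms are independent, so intensities follow the terms of (0.75760 + 0.24240)^5.
P(M) = 0.75760^5 = 0.249574
P(M+2) = 5 × 0.75760^4 × 0.24240^1 = 0.399266
P(M+4) = 10 × 0.75760^3 × 0.24240^2 = 0.255497
P(M+6) = 10 × 0.75760^2 × 0.24240^3 = 0.081748
P(M+8) = 5 × 0.75760^1 × 0.24240^4 = 0.013078
P(M+10) = 0.24240^5 = 0.000837
The M+2 peak is largest (0.399266); scaling to 100 gives 62.51 : 100.00 : 63.99 : 20.47 : 3.28 : 0.21.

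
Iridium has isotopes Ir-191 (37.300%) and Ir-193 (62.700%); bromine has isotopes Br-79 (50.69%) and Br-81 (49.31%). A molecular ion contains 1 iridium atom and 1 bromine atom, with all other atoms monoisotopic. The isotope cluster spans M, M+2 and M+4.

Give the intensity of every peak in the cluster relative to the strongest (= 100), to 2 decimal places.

Iridium pattern (n=1): 0.3730 : 0.6270
Bromine pattern (n=1): 0.5069 : 0.4931
Convolve the two distributions (both contribute in 2-u steps):
  M: 0.3730×0.5069 = 0.189074
  M+2: 0.3730×0.4931 + 0.6270×0.5069 = 0.501753
  M+4: 0.6270×0.4931 = 0.309174
Scale to base peak (0.501753) = 100: 37.68 : 100.00 : 61.62

37.68 : 100.00 : 61.62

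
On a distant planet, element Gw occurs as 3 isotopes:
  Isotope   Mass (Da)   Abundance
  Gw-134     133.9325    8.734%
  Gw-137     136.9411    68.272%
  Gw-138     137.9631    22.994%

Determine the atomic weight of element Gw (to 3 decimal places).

Ar = Σ fᵢ·mᵢ = 0.08734 × 133.9325 + 0.68272 × 136.9411 + 0.22994 × 137.9631
= 11.69766 + 93.49243 + 31.72324 = 136.91333 Da

136.913 Da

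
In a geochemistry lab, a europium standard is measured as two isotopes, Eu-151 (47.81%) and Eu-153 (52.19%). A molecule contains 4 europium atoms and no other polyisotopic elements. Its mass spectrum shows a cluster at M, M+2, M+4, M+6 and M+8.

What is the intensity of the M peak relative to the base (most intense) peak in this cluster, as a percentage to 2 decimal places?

13.99%

Term probabilities: M 0.0522, M+2 0.2281, M+4 0.3736, M+6 0.2719, M+8 0.0742. Base peak = M+4.
P(M+4) = C(4,2) × 0.4781^2 × 0.5219^2 = 6 × 0.22857961 × 0.27237961 = 0.373563 (base)
P(M) = C(4,0) × 0.4781^4 × 0.5219^0 = 1 × 0.05224864 × 1.0000 = 0.052249
Relative intensity = 0.052249 / 0.373563 × 100 = 13.99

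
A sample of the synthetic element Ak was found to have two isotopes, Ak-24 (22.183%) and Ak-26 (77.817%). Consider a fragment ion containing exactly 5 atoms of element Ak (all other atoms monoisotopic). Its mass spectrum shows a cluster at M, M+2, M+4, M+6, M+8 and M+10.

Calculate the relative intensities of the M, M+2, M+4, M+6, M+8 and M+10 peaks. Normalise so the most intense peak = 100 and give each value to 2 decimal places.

The 5 Ak atoms are independent, so intensities follow the terms of (0.22183 + 0.77817)^5.
P(M) = 0.22183^5 = 0.000537
P(M+2) = 5 × 0.22183^4 × 0.77817^1 = 0.009422
P(M+4) = 10 × 0.22183^3 × 0.77817^2 = 0.066101
P(M+6) = 10 × 0.22183^2 × 0.77817^3 = 0.231880
P(M+8) = 5 × 0.22183^1 × 0.77817^4 = 0.406713
P(M+10) = 0.77817^5 = 0.285346
The M+8 peak is largest (0.406713); scaling to 100 gives 0.13 : 2.32 : 16.25 : 57.01 : 100.00 : 70.16.

0.13 : 2.32 : 16.25 : 57.01 : 100.00 : 70.16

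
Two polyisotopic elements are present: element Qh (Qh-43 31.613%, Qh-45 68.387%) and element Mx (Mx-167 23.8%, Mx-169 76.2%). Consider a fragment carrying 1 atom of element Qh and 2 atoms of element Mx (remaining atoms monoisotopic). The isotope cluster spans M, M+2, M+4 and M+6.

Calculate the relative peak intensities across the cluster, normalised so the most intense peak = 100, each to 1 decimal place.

Element Qh pattern (n=1): 0.31613 : 0.68387
Element Mx pattern (n=2): 0.056644 : 0.362712 : 0.580644
Convolve the two distributions (both contribute in 2-u steps):
  M: 0.31613×0.056644 = 0.017907
  M+2: 0.31613×0.362712 + 0.68387×0.056644 = 0.153401
  M+4: 0.31613×0.580644 + 0.68387×0.362712 = 0.431607
  M+6: 0.68387×0.580644 = 0.397085
Scale to base peak (0.431607) = 100: 4.1 : 35.5 : 100.0 : 92.0

4.1 : 35.5 : 100.0 : 92.0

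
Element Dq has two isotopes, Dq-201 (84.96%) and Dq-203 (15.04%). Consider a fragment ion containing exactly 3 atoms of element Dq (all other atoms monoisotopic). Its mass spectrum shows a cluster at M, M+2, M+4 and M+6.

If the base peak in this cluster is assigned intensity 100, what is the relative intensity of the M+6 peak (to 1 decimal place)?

0.6

Binomial terms of (0.8496 + 0.1504)^3: M 0.6133, M+2 0.3257, M+4 0.0577, M+6 0.0034 → M is the base peak.
P(M) = C(3,0) × 0.8496^3 × 0.1504^0 = 1 × 0.61325841 × 1.0000 = 0.613258 (base)
P(M+6) = C(3,3) × 0.8496^0 × 0.1504^3 = 1 × 1.0000 × 0.00340207 = 0.003402
Relative intensity = 0.003402 / 0.613258 × 100 = 0.6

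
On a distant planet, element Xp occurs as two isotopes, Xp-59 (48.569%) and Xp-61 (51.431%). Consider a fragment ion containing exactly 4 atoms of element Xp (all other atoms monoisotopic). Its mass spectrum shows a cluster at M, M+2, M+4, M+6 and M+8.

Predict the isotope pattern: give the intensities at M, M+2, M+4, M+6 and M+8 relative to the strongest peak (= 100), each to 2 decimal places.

Each Xp atom is independently Xp-59 (p = 0.48569) or Xp-61 (q = 0.51431); the cluster is the binomial expansion (p + q)^4.
P(M) = 0.48569^4 = 0.055646
P(M+2) = 4 × 0.48569^3 × 0.51431^1 = 0.235702
P(M+4) = 6 × 0.48569^2 × 0.51431^2 = 0.374386
P(M+6) = 4 × 0.48569^1 × 0.51431^3 = 0.264298
P(M+8) = 0.51431^4 = 0.069968
The M+4 peak is largest (0.374386); scaling to 100 gives 14.86 : 62.96 : 100.00 : 70.60 : 18.69.

14.86 : 62.96 : 100.00 : 70.60 : 18.69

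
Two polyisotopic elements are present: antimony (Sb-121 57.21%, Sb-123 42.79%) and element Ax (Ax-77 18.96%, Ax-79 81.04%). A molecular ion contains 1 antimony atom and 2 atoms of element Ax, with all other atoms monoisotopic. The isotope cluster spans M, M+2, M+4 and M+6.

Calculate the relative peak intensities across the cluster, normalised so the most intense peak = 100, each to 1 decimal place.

4.1 : 37.7 : 100.0 : 55.4

Antimony pattern (n=1): 0.5721 : 0.4279
Element Ax pattern (n=2): 0.03594816 : 0.30730368 : 0.65674816
Convolve the two distributions (both contribute in 2-u steps):
  M: 0.5721×0.03594816 = 0.020566
  M+2: 0.5721×0.30730368 + 0.4279×0.03594816 = 0.191191
  M+4: 0.5721×0.65674816 + 0.4279×0.30730368 = 0.507221
  M+6: 0.4279×0.65674816 = 0.281023
Scale to base peak (0.507221) = 100: 4.1 : 37.7 : 100.0 : 55.4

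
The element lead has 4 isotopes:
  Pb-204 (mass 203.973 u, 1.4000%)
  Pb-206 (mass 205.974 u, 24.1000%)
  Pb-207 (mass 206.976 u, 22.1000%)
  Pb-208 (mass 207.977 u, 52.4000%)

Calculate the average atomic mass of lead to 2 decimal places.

207.22 u

The abundance-weighted mean is 0.014000 × 203.973 + 0.241000 × 205.974 + 0.221000 × 206.976 + 0.524000 × 207.977
= 2.8556 + 49.6397 + 45.7417 + 108.9799 = 207.2169 u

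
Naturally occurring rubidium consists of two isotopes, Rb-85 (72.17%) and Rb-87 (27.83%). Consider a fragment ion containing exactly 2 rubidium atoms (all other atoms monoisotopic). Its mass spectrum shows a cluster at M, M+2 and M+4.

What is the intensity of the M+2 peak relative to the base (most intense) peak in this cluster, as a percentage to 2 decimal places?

77.12%

(0.7217 + 0.2783)^2 gives M 0.5209, M+2 0.4017, M+4 0.0775; the largest is M.
P(M) = C(2,0) × 0.7217^2 × 0.2783^0 = 1 × 0.52085089 × 1.0000 = 0.520851 (base)
P(M+2) = C(2,1) × 0.7217^1 × 0.2783^1 = 2 × 0.7217 × 0.2783 = 0.401698
Relative intensity = 0.401698 / 0.520851 × 100 = 77.12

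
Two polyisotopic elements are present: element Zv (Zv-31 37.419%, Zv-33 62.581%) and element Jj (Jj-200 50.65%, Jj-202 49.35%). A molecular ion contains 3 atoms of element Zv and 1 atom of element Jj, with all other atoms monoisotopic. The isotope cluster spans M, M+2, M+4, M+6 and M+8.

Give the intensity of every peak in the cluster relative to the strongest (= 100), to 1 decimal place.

Element Zv pattern (n=3): 0.05239339 : 0.26287429 : 0.43964124 : 0.24509107
Element Jj pattern (n=1): 0.5065 : 0.4935
Convolve the two distributions (both contribute in 2-u steps):
  M: 0.05239339×0.5065 = 0.026537
  M+2: 0.05239339×0.4935 + 0.26287429×0.5065 = 0.159002
  M+4: 0.26287429×0.4935 + 0.43964124×0.5065 = 0.352407
  M+6: 0.43964124×0.4935 + 0.24509107×0.5065 = 0.341102
  M+8: 0.24509107×0.4935 = 0.120952
Scale to base peak (0.352407) = 100: 7.5 : 45.1 : 100.0 : 96.8 : 34.3

7.5 : 45.1 : 100.0 : 96.8 : 34.3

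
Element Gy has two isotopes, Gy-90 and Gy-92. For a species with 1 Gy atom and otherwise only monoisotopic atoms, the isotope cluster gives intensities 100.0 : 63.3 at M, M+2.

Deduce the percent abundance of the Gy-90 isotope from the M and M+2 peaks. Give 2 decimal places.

If p is the fraction of Gy that is Gy-90, then I(M+2)/I(M) = [C(1,1)·p^0·(1−p)] / p^1 = 1·(1−p)/p = 63.3/100.0 = 0.6330
(1−p)/p = 0.6330/1 = 0.6330  ⇒  p = 1/(1 + 0.6330) = 0.6124
Gy-90: 61.24%, Gy-92: 38.76%.

61.24%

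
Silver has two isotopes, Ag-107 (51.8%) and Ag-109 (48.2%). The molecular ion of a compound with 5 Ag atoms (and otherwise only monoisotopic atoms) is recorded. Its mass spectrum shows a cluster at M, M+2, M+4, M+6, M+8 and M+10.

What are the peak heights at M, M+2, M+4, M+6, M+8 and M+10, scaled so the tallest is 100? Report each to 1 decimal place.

Expanding (0.518 + 0.482)^5:
P(M) = 0.518^5 = 0.037295
P(M+2) = 5 × 0.518^4 × 0.482^1 = 0.173515
P(M+4) = 10 × 0.518^3 × 0.482^2 = 0.322911
P(M+6) = 10 × 0.518^2 × 0.482^3 = 0.300470
P(M+8) = 5 × 0.518^1 × 0.482^4 = 0.139794
P(M+10) = 0.482^5 = 0.026016
The M+4 peak is largest (0.322911); scaling to 100 gives 11.5 : 53.7 : 100.0 : 93.1 : 43.3 : 8.1.

11.5 : 53.7 : 100.0 : 93.1 : 43.3 : 8.1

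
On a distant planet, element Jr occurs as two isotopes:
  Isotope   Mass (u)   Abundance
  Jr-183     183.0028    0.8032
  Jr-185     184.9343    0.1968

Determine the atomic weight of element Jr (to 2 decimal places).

183.38 u

Average mass = Σ (abundance × isotope mass) = 0.8032 × 183.0028 + 0.1968 × 184.9343
= 146.98785 + 36.39507 = 183.38292 u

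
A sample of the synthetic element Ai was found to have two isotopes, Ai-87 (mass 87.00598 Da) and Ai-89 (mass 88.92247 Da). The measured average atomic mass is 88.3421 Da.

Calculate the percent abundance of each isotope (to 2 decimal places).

Ai-87: 30.28%, Ai-89: 69.72%

With x = fraction of Ai-87 (so Ai-89 is 1 − x):
87.00598·x + 88.92247·(1 − x) = 88.3421
(87.00598 − 88.92247)·x = 88.3421 − 88.92247
x = -0.58037 / -1.91649 = 0.30283 → 30.28% Ai-87, 69.72% Ai-89.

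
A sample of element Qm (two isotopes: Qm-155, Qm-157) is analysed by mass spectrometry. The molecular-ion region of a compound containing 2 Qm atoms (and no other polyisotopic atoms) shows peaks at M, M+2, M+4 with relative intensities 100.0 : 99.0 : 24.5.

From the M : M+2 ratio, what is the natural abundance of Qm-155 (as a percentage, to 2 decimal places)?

66.89%

If p is the fraction of Qm that is Qm-155, then I(M+2)/I(M) = [C(2,1)·p^1·(1−p)] / p^2 = 2·(1−p)/p = 99.0/100.0 = 0.9900
(1−p)/p = 0.9900/2 = 0.4950  ⇒  p = 1/(1 + 0.4950) = 0.6689
Qm-155: 66.89%, Qm-157: 33.11%.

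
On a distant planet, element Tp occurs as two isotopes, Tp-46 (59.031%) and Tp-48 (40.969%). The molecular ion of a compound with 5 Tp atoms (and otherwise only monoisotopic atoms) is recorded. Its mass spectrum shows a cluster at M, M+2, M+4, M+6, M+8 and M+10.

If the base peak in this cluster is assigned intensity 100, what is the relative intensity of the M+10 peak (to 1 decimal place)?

(0.59031 + 0.40969)^5 gives M 0.0717, M+2 0.2487, M+4 0.3453, M+6 0.2396, M+8 0.0832, M+10 0.0115; the largest is M+4.
P(M+4) = C(5,2) × 0.59031^3 × 0.40969^2 = 10 × 0.2057029 × 0.1678459 = 0.345264 (base)
P(M+10) = C(5,5) × 0.59031^0 × 0.40969^5 = 1 × 1.0000 × 0.01154189 = 0.011542
Relative intensity = 0.011542 / 0.345264 × 100 = 3.3

3.3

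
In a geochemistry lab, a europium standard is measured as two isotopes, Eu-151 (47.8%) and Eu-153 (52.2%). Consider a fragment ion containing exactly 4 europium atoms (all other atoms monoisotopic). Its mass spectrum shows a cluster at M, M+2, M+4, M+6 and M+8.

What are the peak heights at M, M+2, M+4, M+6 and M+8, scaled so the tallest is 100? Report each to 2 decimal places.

13.98 : 61.05 : 100.00 : 72.80 : 19.88

Expanding (0.478 + 0.522)^4:
P(M) = 0.478^4 = 0.052205
P(M+2) = 4 × 0.478^3 × 0.522^1 = 0.228042
P(M+4) = 6 × 0.478^2 × 0.522^2 = 0.373549
P(M+6) = 4 × 0.478^1 × 0.522^3 = 0.271956
P(M+8) = 0.522^4 = 0.074248
The M+4 peak is largest (0.373549); scaling to 100 gives 13.98 : 61.05 : 100.00 : 72.80 : 19.88.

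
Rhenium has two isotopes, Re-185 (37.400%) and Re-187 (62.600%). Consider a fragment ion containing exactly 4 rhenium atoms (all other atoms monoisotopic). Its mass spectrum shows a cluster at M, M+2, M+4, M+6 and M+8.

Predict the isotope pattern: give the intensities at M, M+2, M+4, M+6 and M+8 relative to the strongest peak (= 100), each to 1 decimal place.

5.3 : 35.7 : 89.6 : 100.0 : 41.8

Expanding (0.37400 + 0.62600)^4:
P(M) = 0.37400^4 = 0.019565
P(M+2) = 4 × 0.37400^3 × 0.62600^1 = 0.130993
P(M+4) = 6 × 0.37400^2 × 0.62600^2 = 0.328884
P(M+6) = 4 × 0.37400^1 × 0.62600^3 = 0.366990
P(M+8) = 0.62600^4 = 0.153567
The M+6 peak is largest (0.366990); scaling to 100 gives 5.3 : 35.7 : 89.6 : 100.0 : 41.8.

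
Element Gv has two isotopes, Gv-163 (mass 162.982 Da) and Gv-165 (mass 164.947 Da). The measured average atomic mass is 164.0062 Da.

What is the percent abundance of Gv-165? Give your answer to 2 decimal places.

52.12%

Writing the weighted mean with unknown fraction x of Gv-163:
162.982·x + 164.947·(1 − x) = 164.0062
(162.982 − 164.947)·x = 164.0062 − 164.947
x = -0.9408 / -1.965 = 0.47878 → 47.88% Gv-163, 52.12% Gv-165.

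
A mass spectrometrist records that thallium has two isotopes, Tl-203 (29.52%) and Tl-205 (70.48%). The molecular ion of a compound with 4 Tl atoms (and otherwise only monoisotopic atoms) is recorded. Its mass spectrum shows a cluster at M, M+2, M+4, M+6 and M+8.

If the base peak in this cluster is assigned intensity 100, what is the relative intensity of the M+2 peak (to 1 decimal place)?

17.5

(0.2952 + 0.7048)^4 gives M 0.0076, M+2 0.0725, M+4 0.2597, M+6 0.4134, M+8 0.2468; the largest is M+6.
P(M+6) = C(4,3) × 0.2952^1 × 0.7048^3 = 4 × 0.2952 × 0.35010449 = 0.413403 (base)
P(M+2) = C(4,1) × 0.2952^3 × 0.7048^1 = 4 × 0.02572463 × 0.7048 = 0.072523
Relative intensity = 0.072523 / 0.413403 × 100 = 17.5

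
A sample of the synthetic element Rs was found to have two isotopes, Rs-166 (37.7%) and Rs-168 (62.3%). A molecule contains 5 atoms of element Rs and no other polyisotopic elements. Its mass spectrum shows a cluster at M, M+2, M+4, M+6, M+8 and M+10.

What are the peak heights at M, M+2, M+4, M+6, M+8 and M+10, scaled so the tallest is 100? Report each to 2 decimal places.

Each Rs atom is independently Rs-166 (p = 0.377) or Rs-168 (q = 0.623); the cluster is the binomial expansion (p + q)^5.
P(M) = 0.377^5 = 0.007616
P(M+2) = 5 × 0.377^4 × 0.623^1 = 0.062925
P(M+4) = 10 × 0.377^3 × 0.623^2 = 0.207970
P(M+6) = 10 × 0.377^2 × 0.623^3 = 0.343674
P(M+8) = 5 × 0.377^1 × 0.623^4 = 0.283964
P(M+10) = 0.623^5 = 0.093851
The M+6 peak is largest (0.343674); scaling to 100 gives 2.22 : 18.31 : 60.51 : 100.00 : 82.63 : 27.31.

2.22 : 18.31 : 60.51 : 100.00 : 82.63 : 27.31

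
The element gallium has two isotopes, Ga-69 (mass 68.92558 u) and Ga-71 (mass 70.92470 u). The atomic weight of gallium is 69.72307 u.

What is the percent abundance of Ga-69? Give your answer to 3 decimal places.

60.108%

With x = fraction of Ga-69 (so Ga-71 is 1 − x):
68.92558·x + 70.92470·(1 − x) = 69.72307
(68.92558 − 70.92470)·x = 69.72307 − 70.92470
x = -1.20163 / -1.99912 = 0.60108 → 60.108% Ga-69, 39.892% Ga-71.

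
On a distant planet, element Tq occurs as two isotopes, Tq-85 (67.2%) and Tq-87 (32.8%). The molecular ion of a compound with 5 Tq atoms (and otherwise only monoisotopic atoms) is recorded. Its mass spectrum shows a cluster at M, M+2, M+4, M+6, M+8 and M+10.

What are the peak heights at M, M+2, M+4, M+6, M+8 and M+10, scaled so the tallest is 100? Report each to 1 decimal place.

Each Tq atom is independently Tq-85 (p = 0.672) or Tq-87 (q = 0.328); the cluster is the binomial expansion (p + q)^5.
P(M) = 0.672^5 = 0.137040
P(M+2) = 5 × 0.672^4 × 0.328^1 = 0.334442
P(M+4) = 10 × 0.672^3 × 0.328^2 = 0.326479
P(M+6) = 10 × 0.672^2 × 0.328^3 = 0.159353
P(M+8) = 5 × 0.672^1 × 0.328^4 = 0.038890
P(M+10) = 0.328^5 = 0.003796
The M+2 peak is largest (0.334442); scaling to 100 gives 41.0 : 100.0 : 97.6 : 47.6 : 11.6 : 1.1.

41.0 : 100.0 : 97.6 : 47.6 : 11.6 : 1.1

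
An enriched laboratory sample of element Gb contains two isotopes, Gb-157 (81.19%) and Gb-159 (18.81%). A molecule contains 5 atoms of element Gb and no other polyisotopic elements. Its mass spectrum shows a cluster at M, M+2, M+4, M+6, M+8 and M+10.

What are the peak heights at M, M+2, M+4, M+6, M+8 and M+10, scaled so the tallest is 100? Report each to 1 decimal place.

The 5 Gb atoms are independent, so intensities follow the terms of (0.8119 + 0.1881)^5.
P(M) = 0.8119^5 = 0.352787
P(M+2) = 5 × 0.8119^4 × 0.1881^1 = 0.408666
P(M+4) = 10 × 0.8119^3 × 0.1881^2 = 0.189359
P(M+6) = 10 × 0.8119^2 × 0.1881^3 = 0.043870
P(M+8) = 5 × 0.8119^1 × 0.1881^4 = 0.005082
P(M+10) = 0.1881^5 = 0.000235
The M+2 peak is largest (0.408666); scaling to 100 gives 86.3 : 100.0 : 46.3 : 10.7 : 1.2 : 0.1.

86.3 : 100.0 : 46.3 : 10.7 : 1.2 : 0.1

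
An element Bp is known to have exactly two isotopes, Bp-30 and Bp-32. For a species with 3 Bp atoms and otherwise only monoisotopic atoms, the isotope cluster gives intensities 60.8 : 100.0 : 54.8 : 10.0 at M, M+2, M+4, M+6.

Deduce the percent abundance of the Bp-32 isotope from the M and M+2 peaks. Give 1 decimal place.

Write p for the Bp-30 fraction. I(M+2)/I(M) = [C(3,1)·p^2·(1−p)] / p^3 = 3·(1−p)/p = 100.0/60.8 = 1.6447
(1−p)/p = 1.6447/3 = 0.5482  ⇒  p = 1/(1 + 0.5482) = 0.6459
Bp-30: 64.6%, Bp-32: 35.4%.

35.4%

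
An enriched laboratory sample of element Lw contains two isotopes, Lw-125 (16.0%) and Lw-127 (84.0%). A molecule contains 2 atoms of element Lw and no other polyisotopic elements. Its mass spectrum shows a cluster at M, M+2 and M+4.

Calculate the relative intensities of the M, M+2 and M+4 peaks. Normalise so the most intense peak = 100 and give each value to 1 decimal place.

3.6 : 38.1 : 100.0

Each Lw atom is independently Lw-125 (p = 0.160) or Lw-127 (q = 0.840); the cluster is the binomial expansion (p + q)^2.
P(M) = 0.160^2 = 0.025600
P(M+2) = 2 × 0.160^1 × 0.840^1 = 0.268800
P(M+4) = 0.840^2 = 0.705600
The M+4 peak is largest (0.705600); scaling to 100 gives 3.6 : 38.1 : 100.0.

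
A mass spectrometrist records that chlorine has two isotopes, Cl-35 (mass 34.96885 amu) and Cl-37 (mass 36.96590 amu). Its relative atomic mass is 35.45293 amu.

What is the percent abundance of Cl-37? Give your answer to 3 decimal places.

24.240%

Writing the weighted mean with unknown fraction x of Cl-35:
34.96885·x + 36.96590·(1 − x) = 35.45293
(34.96885 − 36.96590)·x = 35.45293 − 36.96590
x = -1.51297 / -1.99705 = 0.75760 → 75.760% Cl-35, 24.240% Cl-37.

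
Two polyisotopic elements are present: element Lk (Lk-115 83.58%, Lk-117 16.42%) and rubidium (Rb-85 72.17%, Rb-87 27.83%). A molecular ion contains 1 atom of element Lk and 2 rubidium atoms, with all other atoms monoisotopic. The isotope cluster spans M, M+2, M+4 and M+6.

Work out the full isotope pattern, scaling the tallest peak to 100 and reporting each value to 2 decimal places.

Element Lk pattern (n=1): 0.8358 : 0.1642
Rubidium pattern (n=2): 0.52085089 : 0.40169822 : 0.07745089
Convolve the two distributions (both contribute in 2-u steps):
  M: 0.8358×0.52085089 = 0.435327
  M+2: 0.8358×0.40169822 + 0.1642×0.52085089 = 0.421263
  M+4: 0.8358×0.07745089 + 0.1642×0.40169822 = 0.130692
  M+6: 0.1642×0.07745089 = 0.012717
Scale to base peak (0.435327) = 100: 100.00 : 96.77 : 30.02 : 2.92

100.00 : 96.77 : 30.02 : 2.92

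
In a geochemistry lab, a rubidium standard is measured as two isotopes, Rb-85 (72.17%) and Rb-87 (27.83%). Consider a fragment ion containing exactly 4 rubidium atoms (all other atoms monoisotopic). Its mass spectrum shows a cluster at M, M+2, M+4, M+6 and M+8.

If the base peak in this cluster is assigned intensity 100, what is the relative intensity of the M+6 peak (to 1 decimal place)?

14.9

Binomial terms of (0.7217 + 0.2783)^4: M 0.2713, M+2 0.4184, M+4 0.2420, M+6 0.0622, M+8 0.0060 → M+2 is the base peak.
P(M+2) = C(4,1) × 0.7217^3 × 0.2783^1 = 4 × 0.37589809 × 0.2783 = 0.418450 (base)
P(M+6) = C(4,3) × 0.7217^1 × 0.2783^3 = 4 × 0.7217 × 0.02155458 = 0.062224
Relative intensity = 0.062224 / 0.418450 × 100 = 14.9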